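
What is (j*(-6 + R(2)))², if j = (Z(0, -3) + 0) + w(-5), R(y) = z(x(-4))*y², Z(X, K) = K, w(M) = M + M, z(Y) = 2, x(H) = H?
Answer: 676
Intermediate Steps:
w(M) = 2*M
R(y) = 2*y²
j = -13 (j = (-3 + 0) + 2*(-5) = -3 - 10 = -13)
(j*(-6 + R(2)))² = (-13*(-6 + 2*2²))² = (-13*(-6 + 2*4))² = (-13*(-6 + 8))² = (-13*2)² = (-26)² = 676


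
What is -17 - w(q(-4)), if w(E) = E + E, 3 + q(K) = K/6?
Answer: -29/3 ≈ -9.6667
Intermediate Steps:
q(K) = -3 + K/6
w(E) = 2*E
-17 - w(q(-4)) = -17 - 2*(-3 + (⅙)*(-4)) = -17 - 2*(-3 - ⅔) = -17 - 2*(-11)/3 = -17 - 1*(-22/3) = -17 + 22/3 = -29/3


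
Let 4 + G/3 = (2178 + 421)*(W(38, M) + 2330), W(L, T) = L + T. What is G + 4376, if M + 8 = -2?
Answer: 18389690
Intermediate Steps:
M = -10 (M = -8 - 2 = -10)
G = 18385314 (G = -12 + 3*((2178 + 421)*((38 - 10) + 2330)) = -12 + 3*(2599*(28 + 2330)) = -12 + 3*(2599*2358) = -12 + 3*6128442 = -12 + 18385326 = 18385314)
G + 4376 = 18385314 + 4376 = 18389690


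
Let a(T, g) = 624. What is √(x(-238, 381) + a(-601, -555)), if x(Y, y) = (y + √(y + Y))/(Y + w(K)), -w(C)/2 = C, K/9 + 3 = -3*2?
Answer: √(893817 - 19*√143)/38 ≈ 24.876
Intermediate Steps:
K = -81 (K = -27 + 9*(-3*2) = -27 + 9*(-6) = -27 - 54 = -81)
w(C) = -2*C
x(Y, y) = (y + √(Y + y))/(162 + Y) (x(Y, y) = (y + √(y + Y))/(Y - 2*(-81)) = (y + √(Y + y))/(Y + 162) = (y + √(Y + y))/(162 + Y))
√(x(-238, 381) + a(-601, -555)) = √((381 + √(-238 + 381))/(162 - 238) + 624) = √((381 + √143)/(-76) + 624) = √(-(381 + √143)/76 + 624) = √((-381/76 - √143/76) + 624) = √(47043/76 - √143/76)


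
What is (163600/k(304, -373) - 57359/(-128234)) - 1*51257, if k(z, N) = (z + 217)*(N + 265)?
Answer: -92465283472793/1803867678 ≈ -51259.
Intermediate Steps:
k(z, N) = (217 + z)*(265 + N)
(163600/k(304, -373) - 57359/(-128234)) - 1*51257 = (163600/(57505 + 217*(-373) + 265*304 - 373*304) - 57359/(-128234)) - 1*51257 = (163600/(57505 - 80941 + 80560 - 113392) - 57359*(-1/128234)) - 51257 = (163600/(-56268) + 57359/128234) - 51257 = (163600*(-1/56268) + 57359/128234) - 51257 = (-40900/14067 + 57359/128234) - 51257 = -4437901547/1803867678 - 51257 = -92465283472793/1803867678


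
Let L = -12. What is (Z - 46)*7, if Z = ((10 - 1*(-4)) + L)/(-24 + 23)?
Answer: -336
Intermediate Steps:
Z = -2 (Z = ((10 - 1*(-4)) - 12)/(-24 + 23) = ((10 + 4) - 12)/(-1) = (14 - 12)*(-1) = 2*(-1) = -2)
(Z - 46)*7 = (-2 - 46)*7 = -48*7 = -336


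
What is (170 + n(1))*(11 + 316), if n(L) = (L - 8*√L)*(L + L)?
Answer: 51012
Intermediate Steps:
n(L) = 2*L*(L - 8*√L) (n(L) = (L - 8*√L)*(2*L) = 2*L*(L - 8*√L))
(170 + n(1))*(11 + 316) = (170 + (-16*1^(3/2) + 2*1²))*(11 + 316) = (170 + (-16*1 + 2*1))*327 = (170 + (-16 + 2))*327 = (170 - 14)*327 = 156*327 = 51012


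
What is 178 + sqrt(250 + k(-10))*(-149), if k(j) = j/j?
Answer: 178 - 149*sqrt(251) ≈ -2182.6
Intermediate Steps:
k(j) = 1
178 + sqrt(250 + k(-10))*(-149) = 178 + sqrt(250 + 1)*(-149) = 178 + sqrt(251)*(-149) = 178 - 149*sqrt(251)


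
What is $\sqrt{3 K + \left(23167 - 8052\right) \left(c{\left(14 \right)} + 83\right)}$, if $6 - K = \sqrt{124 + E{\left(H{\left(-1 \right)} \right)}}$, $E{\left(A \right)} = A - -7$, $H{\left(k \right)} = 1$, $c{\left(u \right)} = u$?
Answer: $\sqrt{1466173 - 6 \sqrt{33}} \approx 1210.8$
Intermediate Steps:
$E{\left(A \right)} = 7 + A$ ($E{\left(A \right)} = A + 7 = 7 + A$)
$K = 6 - 2 \sqrt{33}$ ($K = 6 - \sqrt{124 + \left(7 + 1\right)} = 6 - \sqrt{124 + 8} = 6 - \sqrt{132} = 6 - 2 \sqrt{33} \approx -5.4891$)
$\sqrt{3 K + \left(23167 - 8052\right) \left(c{\left(14 \right)} + 83\right)} = \sqrt{3 \left(6 - 2 \sqrt{33}\right) + \left(23167 - 8052\right) \left(14 + 83\right)} = \sqrt{\left(18 - 6 \sqrt{33}\right) + 15115 \cdot 97} = \sqrt{\left(18 - 6 \sqrt{33}\right) + 1466155} = \sqrt{1466173 - 6 \sqrt{33}}$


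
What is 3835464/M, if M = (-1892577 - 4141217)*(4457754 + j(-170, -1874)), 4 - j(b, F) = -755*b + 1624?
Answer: -479433/3264119641562 ≈ -1.4688e-7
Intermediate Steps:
j(b, F) = -1620 + 755*b (j(b, F) = 4 - (-755*b + 1624) = 4 - (1624 - 755*b) = 4 + (-1624 + 755*b) = -1620 + 755*b)
M = -26112957132496 (M = (-1892577 - 4141217)*(4457754 + (-1620 + 755*(-170))) = -6033794*(4457754 + (-1620 - 128350)) = -6033794*(4457754 - 129970) = -6033794*4327784 = -26112957132496)
3835464/M = 3835464/(-26112957132496) = 3835464*(-1/26112957132496) = -479433/3264119641562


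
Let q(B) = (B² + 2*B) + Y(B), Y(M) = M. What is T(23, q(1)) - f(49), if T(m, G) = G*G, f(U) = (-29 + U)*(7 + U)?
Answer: -1104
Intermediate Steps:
q(B) = B² + 3*B (q(B) = (B² + 2*B) + B = B² + 3*B)
T(m, G) = G²
T(23, q(1)) - f(49) = (1*(3 + 1))² - (-203 + 49² - 22*49) = (1*4)² - (-203 + 2401 - 1078) = 4² - 1*1120 = 16 - 1120 = -1104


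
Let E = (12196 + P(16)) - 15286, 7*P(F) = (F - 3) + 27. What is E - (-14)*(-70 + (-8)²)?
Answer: -22178/7 ≈ -3168.3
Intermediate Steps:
P(F) = 24/7 + F/7 (P(F) = ((F - 3) + 27)/7 = ((-3 + F) + 27)/7 = (24 + F)/7 = 24/7 + F/7)
E = -21590/7 (E = (12196 + (24/7 + (⅐)*16)) - 15286 = (12196 + (24/7 + 16/7)) - 15286 = (12196 + 40/7) - 15286 = 85412/7 - 15286 = -21590/7 ≈ -3084.3)
E - (-14)*(-70 + (-8)²) = -21590/7 - (-14)*(-70 + (-8)²) = -21590/7 - (-14)*(-70 + 64) = -21590/7 - (-14)*(-6) = -21590/7 - 1*84 = -21590/7 - 84 = -22178/7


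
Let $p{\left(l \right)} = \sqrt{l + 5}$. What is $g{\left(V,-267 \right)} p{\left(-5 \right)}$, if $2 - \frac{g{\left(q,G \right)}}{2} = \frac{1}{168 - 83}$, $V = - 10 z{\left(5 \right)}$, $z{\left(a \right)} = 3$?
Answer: $0$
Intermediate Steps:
$p{\left(l \right)} = \sqrt{5 + l}$
$V = -30$ ($V = \left(-10\right) 3 = -30$)
$g{\left(q,G \right)} = \frac{338}{85}$ ($g{\left(q,G \right)} = 4 - \frac{2}{168 - 83} = 4 - \frac{2}{85} = \frac{338}{85}$)
$g{\left(V,-267 \right)} p{\left(-5 \right)} = \frac{338 \sqrt{5 - 5}}{85} = \frac{338 \sqrt{0}}{85} = \frac{338}{85} \cdot 0 = 0$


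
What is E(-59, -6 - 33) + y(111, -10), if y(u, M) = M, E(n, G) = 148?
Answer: 138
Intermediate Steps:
E(-59, -6 - 33) + y(111, -10) = 148 - 10 = 138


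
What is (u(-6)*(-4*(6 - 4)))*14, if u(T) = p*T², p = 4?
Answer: -16128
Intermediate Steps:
u(T) = 4*T²
(u(-6)*(-4*(6 - 4)))*14 = ((4*(-6)²)*(-4*(6 - 4)))*14 = ((4*36)*(-4*2))*14 = (144*(-8))*14 = -1152*14 = -16128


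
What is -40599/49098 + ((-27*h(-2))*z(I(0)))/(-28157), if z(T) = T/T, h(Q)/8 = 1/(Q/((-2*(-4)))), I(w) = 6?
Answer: -395188905/460817462 ≈ -0.85758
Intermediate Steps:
h(Q) = 64/Q (h(Q) = 8/((Q/((-2*(-4))))) = 8/((Q/8)) = 8*(8/Q) = 64/Q)
z(T) = 1
-40599/49098 + ((-27*h(-2))*z(I(0)))/(-28157) = -40599/49098 + (-1728/(-2)*1)/(-28157) = -40599*1/49098 + (-1728*(-1)/2*1)*(-1/28157) = -13533/16366 + (-27*(-32)*1)*(-1/28157) = -13533/16366 + (864*1)*(-1/28157) = -13533/16366 + 864*(-1/28157) = -13533/16366 - 864/28157 = -395188905/460817462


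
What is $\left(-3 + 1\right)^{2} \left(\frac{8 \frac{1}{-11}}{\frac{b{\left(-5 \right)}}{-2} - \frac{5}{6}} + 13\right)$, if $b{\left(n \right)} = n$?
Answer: $\frac{2764}{55} \approx 50.255$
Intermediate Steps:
$\left(-3 + 1\right)^{2} \left(\frac{8 \frac{1}{-11}}{\frac{b{\left(-5 \right)}}{-2} - \frac{5}{6}} + 13\right) = \left(-3 + 1\right)^{2} \left(\frac{8 \frac{1}{-11}}{- \frac{5}{-2} - \frac{5}{6}} + 13\right) = \left(-2\right)^{2} \left(\frac{8 \left(- \frac{1}{11}\right)}{\left(-5\right) \left(- \frac{1}{2}\right) - \frac{5}{6}} + 13\right) = 4 \left(- \frac{8}{11 \left(\frac{5}{2} - \frac{5}{6}\right)} + 13\right) = 4 \left(- \frac{8}{11 \cdot \frac{5}{3}} + 13\right) = 4 \left(\left(- \frac{8}{11}\right) \frac{3}{5} + 13\right) = 4 \left(- \frac{24}{55} + 13\right) = 4 \cdot \frac{691}{55} = \frac{2764}{55}$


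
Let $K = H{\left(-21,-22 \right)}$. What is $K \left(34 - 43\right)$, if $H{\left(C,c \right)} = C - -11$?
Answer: $90$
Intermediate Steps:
$H{\left(C,c \right)} = 11 + C$ ($H{\left(C,c \right)} = C + 11 = 11 + C$)
$K = -10$ ($K = 11 - 21 = -10$)
$K \left(34 - 43\right) = - 10 \left(34 - 43\right) = \left(-10\right) \left(-9\right) = 90$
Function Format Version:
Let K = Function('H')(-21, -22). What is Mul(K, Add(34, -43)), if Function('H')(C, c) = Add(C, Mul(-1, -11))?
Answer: 90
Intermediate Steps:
Function('H')(C, c) = Add(11, C) (Function('H')(C, c) = Add(C, 11) = Add(11, C))
K = -10 (K = Add(11, -21) = -10)
Mul(K, Add(34, -43)) = Mul(-10, Add(34, -43)) = Mul(-10, -9) = 90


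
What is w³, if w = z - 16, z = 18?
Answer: 8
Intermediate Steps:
w = 2 (w = 18 - 16 = 2)
w³ = 2³ = 8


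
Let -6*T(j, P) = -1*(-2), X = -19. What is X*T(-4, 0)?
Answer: 19/3 ≈ 6.3333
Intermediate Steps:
T(j, P) = -1/3 (T(j, P) = -(-1)*(-2)/6 = -1/6*2 = -1/3)
X*T(-4, 0) = -19*(-1/3) = 19/3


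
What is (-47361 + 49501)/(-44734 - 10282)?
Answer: -535/13754 ≈ -0.038898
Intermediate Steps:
(-47361 + 49501)/(-44734 - 10282) = 2140/(-55016) = 2140*(-1/55016) = -535/13754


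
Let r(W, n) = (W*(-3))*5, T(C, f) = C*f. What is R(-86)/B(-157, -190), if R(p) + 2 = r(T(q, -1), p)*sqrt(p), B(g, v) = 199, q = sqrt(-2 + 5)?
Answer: -2/199 + 15*I*sqrt(258)/199 ≈ -0.01005 + 1.2107*I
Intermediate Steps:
q = sqrt(3) ≈ 1.7320
r(W, n) = -15*W (r(W, n) = -3*W*5 = -15*W)
R(p) = -2 + 15*sqrt(3)*sqrt(p) (R(p) = -2 + (-15*sqrt(3)*(-1))*sqrt(p) = -2 + (-(-15)*sqrt(3))*sqrt(p) = -2 + (15*sqrt(3))*sqrt(p) = -2 + 15*sqrt(3)*sqrt(p))
R(-86)/B(-157, -190) = (-2 + 15*sqrt(3)*sqrt(-86))/199 = (-2 + 15*sqrt(3)*(I*sqrt(86)))*(1/199) = (-2 + 15*I*sqrt(258))*(1/199) = -2/199 + 15*I*sqrt(258)/199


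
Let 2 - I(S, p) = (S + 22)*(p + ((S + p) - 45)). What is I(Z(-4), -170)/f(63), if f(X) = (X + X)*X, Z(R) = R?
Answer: 3502/3969 ≈ 0.88234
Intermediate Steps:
I(S, p) = 2 - (22 + S)*(-45 + S + 2*p) (I(S, p) = 2 - (S + 22)*(p + ((S + p) - 45)) = 2 - (22 + S)*(p + (-45 + S + p)) = 2 - (22 + S)*(-45 + S + 2*p))
f(X) = 2*X**2 (f(X) = (2*X)*X = 2*X**2)
I(Z(-4), -170)/f(63) = (992 - 1*(-4)**2 - 44*(-170) + 23*(-4) - 2*(-4)*(-170))/((2*63**2)) = (992 - 1*16 + 7480 - 92 - 1360)/((2*3969)) = (992 - 16 + 7480 - 92 - 1360)/7938 = 7004*(1/7938) = 3502/3969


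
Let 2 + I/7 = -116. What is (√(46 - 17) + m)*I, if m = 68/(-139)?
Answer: 56168/139 - 826*√29 ≈ -4044.1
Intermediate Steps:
I = -826 (I = -14 + 7*(-116) = -14 - 812 = -826)
m = -68/139 (m = 68*(-1/139) = -68/139 ≈ -0.48921)
(√(46 - 17) + m)*I = (√(46 - 17) - 68/139)*(-826) = (√29 - 68/139)*(-826) = (-68/139 + √29)*(-826) = 56168/139 - 826*√29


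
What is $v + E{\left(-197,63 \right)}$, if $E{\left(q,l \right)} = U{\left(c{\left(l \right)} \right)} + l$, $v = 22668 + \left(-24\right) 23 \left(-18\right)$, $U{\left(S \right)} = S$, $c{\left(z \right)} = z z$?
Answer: $36636$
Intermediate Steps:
$c{\left(z \right)} = z^{2}$
$v = 32604$ ($v = 22668 - -9936 = 22668 + 9936 = 32604$)
$E{\left(q,l \right)} = l + l^{2}$ ($E{\left(q,l \right)} = l^{2} + l = l + l^{2}$)
$v + E{\left(-197,63 \right)} = 32604 + 63 \left(1 + 63\right) = 32604 + 63 \cdot 64 = 32604 + 4032 = 36636$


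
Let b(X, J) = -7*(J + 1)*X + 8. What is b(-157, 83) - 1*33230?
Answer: 59094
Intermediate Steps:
b(X, J) = 8 - 7*X*(1 + J) (b(X, J) = -7*(1 + J)*X + 8 = -7*X*(1 + J) + 8 = 8 - 7*X*(1 + J))
b(-157, 83) - 1*33230 = (8 - 7*(-157) - 7*83*(-157)) - 1*33230 = (8 + 1099 + 91217) - 33230 = 92324 - 33230 = 59094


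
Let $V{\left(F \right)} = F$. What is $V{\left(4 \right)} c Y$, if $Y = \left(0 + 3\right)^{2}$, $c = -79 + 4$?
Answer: $-2700$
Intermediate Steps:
$c = -75$
$Y = 9$ ($Y = 3^{2} = 9$)
$V{\left(4 \right)} c Y = 4 \left(\left(-75\right) 9\right) = 4 \left(-675\right) = -2700$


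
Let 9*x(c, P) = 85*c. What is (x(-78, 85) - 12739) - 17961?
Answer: -94310/3 ≈ -31437.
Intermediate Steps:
x(c, P) = 85*c/9 (x(c, P) = (85*c)/9 = 85*c/9)
(x(-78, 85) - 12739) - 17961 = ((85/9)*(-78) - 12739) - 17961 = (-2210/3 - 12739) - 17961 = -40427/3 - 17961 = -94310/3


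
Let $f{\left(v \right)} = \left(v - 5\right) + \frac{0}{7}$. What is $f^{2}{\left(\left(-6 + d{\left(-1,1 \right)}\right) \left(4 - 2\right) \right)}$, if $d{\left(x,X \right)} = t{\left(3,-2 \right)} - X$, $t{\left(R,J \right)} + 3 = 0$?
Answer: $625$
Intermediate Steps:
$t{\left(R,J \right)} = -3$ ($t{\left(R,J \right)} = -3 + 0 = -3$)
$d{\left(x,X \right)} = -3 - X$
$f{\left(v \right)} = -5 + v$ ($f{\left(v \right)} = \left(-5 + v\right) + 0 \cdot \frac{1}{7} = \left(-5 + v\right) + 0 = -5 + v$)
$f^{2}{\left(\left(-6 + d{\left(-1,1 \right)}\right) \left(4 - 2\right) \right)} = \left(-5 + \left(-6 - 4\right) \left(4 - 2\right)\right)^{2} = \left(-5 + \left(-6 - 4\right) 2\right)^{2} = \left(-5 - 20\right)^{2} = \left(-25\right)^{2} = 625$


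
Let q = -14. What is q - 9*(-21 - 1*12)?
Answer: 283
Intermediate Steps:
q - 9*(-21 - 1*12) = -14 - 9*(-21 - 1*12) = -14 - 9*(-21 - 12) = -14 - 9*(-33) = -14 + 297 = 283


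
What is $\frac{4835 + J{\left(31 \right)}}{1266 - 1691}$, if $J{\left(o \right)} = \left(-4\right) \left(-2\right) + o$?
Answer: $- \frac{4874}{425} \approx -11.468$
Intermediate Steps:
$J{\left(o \right)} = 8 + o$
$\frac{4835 + J{\left(31 \right)}}{1266 - 1691} = \frac{4835 + \left(8 + 31\right)}{1266 - 1691} = \frac{4835 + 39}{-425} = 4874 \left(- \frac{1}{425}\right) = - \frac{4874}{425}$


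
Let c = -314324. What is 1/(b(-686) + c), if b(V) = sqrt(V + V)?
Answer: -78581/24699894587 - 7*I*sqrt(7)/49399789174 ≈ -3.1814e-6 - 3.7491e-10*I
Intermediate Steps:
b(V) = sqrt(2)*sqrt(V) (b(V) = sqrt(2*V) = sqrt(2)*sqrt(V))
1/(b(-686) + c) = 1/(sqrt(2)*sqrt(-686) - 314324) = 1/(sqrt(2)*(7*I*sqrt(14)) - 314324) = 1/(14*I*sqrt(7) - 314324) = 1/(-314324 + 14*I*sqrt(7))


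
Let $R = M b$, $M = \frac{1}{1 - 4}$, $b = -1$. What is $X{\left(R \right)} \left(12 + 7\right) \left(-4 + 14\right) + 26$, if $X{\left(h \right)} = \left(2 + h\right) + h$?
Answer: $\frac{1598}{3} \approx 532.67$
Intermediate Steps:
$M = - \frac{1}{3}$ ($M = \frac{1}{-3} = - \frac{1}{3} \approx -0.33333$)
$R = \frac{1}{3}$ ($R = \left(- \frac{1}{3}\right) \left(-1\right) = \frac{1}{3} \approx 0.33333$)
$X{\left(h \right)} = 2 + 2 h$
$X{\left(R \right)} \left(12 + 7\right) \left(-4 + 14\right) + 26 = \left(2 + 2 \cdot \frac{1}{3}\right) \left(12 + 7\right) \left(-4 + 14\right) + 26 = \left(2 + \frac{2}{3}\right) 19 \cdot 10 + 26 = \frac{8}{3} \cdot 190 + 26 = \frac{1520}{3} + 26 = \frac{1598}{3}$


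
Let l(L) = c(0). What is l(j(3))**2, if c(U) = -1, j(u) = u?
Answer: 1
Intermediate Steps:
l(L) = -1
l(j(3))**2 = (-1)**2 = 1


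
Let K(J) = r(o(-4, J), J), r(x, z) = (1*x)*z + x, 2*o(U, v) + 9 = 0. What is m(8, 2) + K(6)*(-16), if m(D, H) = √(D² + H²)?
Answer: 504 + 2*√17 ≈ 512.25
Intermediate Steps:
o(U, v) = -9/2 (o(U, v) = -9/2 + (½)*0 = -9/2 + 0 = -9/2)
r(x, z) = x + x*z (r(x, z) = x*z + x = x + x*z)
K(J) = -9/2 - 9*J/2 (K(J) = -9*(1 + J)/2 = -9/2 - 9*J/2)
m(8, 2) + K(6)*(-16) = √(8² + 2²) + (-9/2 - 9/2*6)*(-16) = √(64 + 4) + (-9/2 - 27)*(-16) = √68 - 63/2*(-16) = 2*√17 + 504 = 504 + 2*√17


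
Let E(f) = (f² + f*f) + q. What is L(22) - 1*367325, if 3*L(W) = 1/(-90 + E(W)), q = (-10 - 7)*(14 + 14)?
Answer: -442993949/1206 ≈ -3.6733e+5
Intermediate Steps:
q = -476 (q = -17*28 = -476)
E(f) = -476 + 2*f² (E(f) = (f² + f*f) - 476 = (f² + f²) - 476 = 2*f² - 476 = -476 + 2*f²)
L(W) = 1/(3*(-566 + 2*W²)) (L(W) = 1/(3*(-90 + (-476 + 2*W²))) = 1/(3*(-566 + 2*W²)))
L(22) - 1*367325 = 1/(6*(-283 + 22²)) - 1*367325 = 1/(6*(-283 + 484)) - 367325 = (⅙)/201 - 367325 = (⅙)*(1/201) - 367325 = 1/1206 - 367325 = -442993949/1206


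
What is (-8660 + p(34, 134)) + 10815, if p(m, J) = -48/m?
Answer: 36611/17 ≈ 2153.6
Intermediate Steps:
(-8660 + p(34, 134)) + 10815 = (-8660 - 48/34) + 10815 = (-8660 - 48*1/34) + 10815 = (-8660 - 24/17) + 10815 = -147244/17 + 10815 = 36611/17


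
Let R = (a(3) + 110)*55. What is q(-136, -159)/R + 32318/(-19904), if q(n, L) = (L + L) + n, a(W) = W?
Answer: -104946393/61851680 ≈ -1.6967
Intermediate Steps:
R = 6215 (R = (3 + 110)*55 = 113*55 = 6215)
q(n, L) = n + 2*L (q(n, L) = 2*L + n = n + 2*L)
q(-136, -159)/R + 32318/(-19904) = (-136 + 2*(-159))/6215 + 32318/(-19904) = (-136 - 318)*(1/6215) + 32318*(-1/19904) = -454*1/6215 - 16159/9952 = -454/6215 - 16159/9952 = -104946393/61851680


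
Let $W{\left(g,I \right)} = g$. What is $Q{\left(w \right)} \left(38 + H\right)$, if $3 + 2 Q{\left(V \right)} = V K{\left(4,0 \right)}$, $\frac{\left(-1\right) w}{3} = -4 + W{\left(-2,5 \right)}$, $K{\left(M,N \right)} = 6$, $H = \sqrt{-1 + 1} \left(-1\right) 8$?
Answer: $1995$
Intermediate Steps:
$H = 0$ ($H = \sqrt{0} \left(-1\right) 8 = 0 \left(-1\right) 8 = 0 \cdot 8 = 0$)
$w = 18$ ($w = - 3 \left(-4 - 2\right) = \left(-3\right) \left(-6\right) = 18$)
$Q{\left(V \right)} = - \frac{3}{2} + 3 V$ ($Q{\left(V \right)} = - \frac{3}{2} + \frac{V 6}{2} = - \frac{3}{2} + \frac{6 V}{2} = - \frac{3}{2} + 3 V$)
$Q{\left(w \right)} \left(38 + H\right) = \left(- \frac{3}{2} + 3 \cdot 18\right) \left(38 + 0\right) = \left(- \frac{3}{2} + 54\right) 38 = \frac{105}{2} \cdot 38 = 1995$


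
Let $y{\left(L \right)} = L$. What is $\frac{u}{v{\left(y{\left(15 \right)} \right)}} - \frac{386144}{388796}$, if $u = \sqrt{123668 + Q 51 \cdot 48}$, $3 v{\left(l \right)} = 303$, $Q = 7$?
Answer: $- \frac{96536}{97199} + \frac{2 \sqrt{35201}}{101} \approx 2.7221$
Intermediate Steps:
$v{\left(l \right)} = 101$ ($v{\left(l \right)} = \frac{1}{3} \cdot 303 = 101$)
$u = 2 \sqrt{35201}$ ($u = \sqrt{123668 + 7 \cdot 51 \cdot 48} = \sqrt{123668 + 357 \cdot 48} = \sqrt{123668 + 17136} = \sqrt{140804} = 2 \sqrt{35201} \approx 375.24$)
$\frac{u}{v{\left(y{\left(15 \right)} \right)}} - \frac{386144}{388796} = \frac{2 \sqrt{35201}}{101} - \frac{386144}{388796} = 2 \sqrt{35201} \cdot \frac{1}{101} - \frac{96536}{97199} = \frac{2 \sqrt{35201}}{101} - \frac{96536}{97199} = - \frac{96536}{97199} + \frac{2 \sqrt{35201}}{101}$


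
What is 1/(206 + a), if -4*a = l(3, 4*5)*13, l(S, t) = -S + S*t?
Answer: 4/83 ≈ 0.048193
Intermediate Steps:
a = -741/4 (a = -3*(-1 + 4*5)*13/4 = -3*(-1 + 20)*13/4 = -3*19*13/4 = -57*13/4 = -1/4*741 = -741/4 ≈ -185.25)
1/(206 + a) = 1/(206 - 741/4) = 1/(83/4) = 4/83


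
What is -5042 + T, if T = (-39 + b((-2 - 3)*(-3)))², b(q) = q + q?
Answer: -4961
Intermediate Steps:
b(q) = 2*q
T = 81 (T = (-39 + 2*((-2 - 3)*(-3)))² = (-39 + 2*(-5*(-3)))² = (-39 + 2*15)² = (-39 + 30)² = (-9)² = 81)
-5042 + T = -5042 + 81 = -4961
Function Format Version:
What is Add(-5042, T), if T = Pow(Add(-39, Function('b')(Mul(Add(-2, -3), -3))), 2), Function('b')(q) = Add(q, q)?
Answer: -4961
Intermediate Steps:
Function('b')(q) = Mul(2, q)
T = 81 (T = Pow(Add(-39, Mul(2, Mul(Add(-2, -3), -3))), 2) = Pow(Add(-39, Mul(2, Mul(-5, -3))), 2) = Pow(Add(-39, Mul(2, 15)), 2) = Pow(Add(-39, 30), 2) = Pow(-9, 2) = 81)
Add(-5042, T) = Add(-5042, 81) = -4961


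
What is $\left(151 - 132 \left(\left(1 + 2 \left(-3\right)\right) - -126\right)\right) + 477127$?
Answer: $461306$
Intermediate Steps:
$\left(151 - 132 \left(\left(1 + 2 \left(-3\right)\right) - -126\right)\right) + 477127 = \left(151 - 132 \left(\left(1 - 6\right) + 126\right)\right) + 477127 = \left(151 - 132 \left(-5 + 126\right)\right) + 477127 = \left(151 - 15972\right) + 477127 = -15821 + 477127 = 461306$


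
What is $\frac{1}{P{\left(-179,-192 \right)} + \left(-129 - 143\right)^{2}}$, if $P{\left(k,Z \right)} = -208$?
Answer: $\frac{1}{73776} \approx 1.3555 \cdot 10^{-5}$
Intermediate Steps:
$\frac{1}{P{\left(-179,-192 \right)} + \left(-129 - 143\right)^{2}} = \frac{1}{-208 + \left(-129 - 143\right)^{2}} = \frac{1}{-208 + \left(-272\right)^{2}} = \frac{1}{-208 + 73984} = \frac{1}{73776}$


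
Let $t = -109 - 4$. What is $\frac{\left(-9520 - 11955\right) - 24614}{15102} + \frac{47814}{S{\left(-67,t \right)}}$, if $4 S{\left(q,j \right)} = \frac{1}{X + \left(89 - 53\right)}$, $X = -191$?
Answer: $- \frac{49743778161}{1678} \approx -2.9645 \cdot 10^{7}$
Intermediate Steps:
$t = -113$ ($t = -109 - 4 = -113$)
$S{\left(q,j \right)} = - \frac{1}{620}$ ($S{\left(q,j \right)} = \frac{1}{4 \left(-191 + \left(89 - 53\right)\right)} = \frac{1}{4 \left(-191 + 36\right)} = \frac{1}{4 \left(-155\right)} = \frac{1}{4} \left(- \frac{1}{155}\right) = - \frac{1}{620}$)
$\frac{\left(-9520 - 11955\right) - 24614}{15102} + \frac{47814}{S{\left(-67,t \right)}} = \frac{\left(-9520 - 11955\right) - 24614}{15102} + \frac{47814}{- \frac{1}{620}} = \left(\left(-9520 - 11955\right) - 24614\right) \frac{1}{15102} + 47814 \left(-620\right) = \left(-21475 - 24614\right) \frac{1}{15102} - 29644680 = \left(-46089\right) \frac{1}{15102} - 29644680 = - \frac{5121}{1678} - 29644680 = - \frac{49743778161}{1678}$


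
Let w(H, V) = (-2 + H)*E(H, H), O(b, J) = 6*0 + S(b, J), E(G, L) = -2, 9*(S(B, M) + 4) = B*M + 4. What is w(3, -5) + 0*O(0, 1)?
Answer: -2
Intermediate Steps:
S(B, M) = -32/9 + B*M/9 (S(B, M) = -4 + (B*M + 4)/9 = -4 + (4 + B*M)/9 = -4 + (4/9 + B*M/9) = -32/9 + B*M/9)
O(b, J) = -32/9 + J*b/9 (O(b, J) = 6*0 + (-32/9 + b*J/9) = 0 + (-32/9 + J*b/9) = -32/9 + J*b/9)
w(H, V) = 4 - 2*H (w(H, V) = (-2 + H)*(-2) = 4 - 2*H)
w(3, -5) + 0*O(0, 1) = (4 - 2*3) + 0*(-32/9 + (⅑)*1*0) = (4 - 6) + 0*(-32/9 + 0) = -2 + 0*(-32/9) = -2 + 0 = -2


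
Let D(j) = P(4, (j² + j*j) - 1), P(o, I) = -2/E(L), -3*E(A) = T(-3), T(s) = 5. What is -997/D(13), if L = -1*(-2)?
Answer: -4985/6 ≈ -830.83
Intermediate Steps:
L = 2
E(A) = -5/3 (E(A) = -⅓*5 = -5/3)
P(o, I) = 6/5 (P(o, I) = -2/(-5/3) = -2*(-⅗) = 6/5)
D(j) = 6/5
-997/D(13) = -997/6/5 = -997*⅚ = -4985/6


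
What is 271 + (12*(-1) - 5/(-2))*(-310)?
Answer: 3216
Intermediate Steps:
271 + (12*(-1) - 5/(-2))*(-310) = 271 + (-12 - 5*(-1/2))*(-310) = 271 + (-12 + 5/2)*(-310) = 271 - 19/2*(-310) = 271 + 2945 = 3216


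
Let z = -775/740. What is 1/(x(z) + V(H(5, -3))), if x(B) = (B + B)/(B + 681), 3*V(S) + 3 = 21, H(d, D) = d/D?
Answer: 100633/603488 ≈ 0.16675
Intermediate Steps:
V(S) = 6 (V(S) = -1 + (⅓)*21 = -1 + 7 = 6)
z = -155/148 (z = -775*1/740 = -155/148 ≈ -1.0473)
x(B) = 2*B/(681 + B) (x(B) = (2*B)/(681 + B) = 2*B/(681 + B))
1/(x(z) + V(H(5, -3))) = 1/(2*(-155/148)/(681 - 155/148) + 6) = 1/(2*(-155/148)/(100633/148) + 6) = 1/(2*(-155/148)*(148/100633) + 6) = 1/(-310/100633 + 6) = 1/(603488/100633) = 100633/603488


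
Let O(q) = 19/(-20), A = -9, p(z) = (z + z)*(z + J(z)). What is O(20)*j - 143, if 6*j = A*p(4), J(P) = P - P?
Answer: -487/5 ≈ -97.400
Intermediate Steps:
J(P) = 0
p(z) = 2*z² (p(z) = (z + z)*(z + 0) = (2*z)*z = 2*z²)
O(q) = -19/20 (O(q) = 19*(-1/20) = -19/20)
j = -48 (j = (-18*4²)/6 = (-18*16)/6 = (-9*32)/6 = (⅙)*(-288) = -48)
O(20)*j - 143 = -19/20*(-48) - 143 = 228/5 - 143 = -487/5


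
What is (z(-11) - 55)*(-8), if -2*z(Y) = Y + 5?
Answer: 416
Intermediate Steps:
z(Y) = -5/2 - Y/2 (z(Y) = -(Y + 5)/2 = -(5 + Y)/2 = -5/2 - Y/2)
(z(-11) - 55)*(-8) = ((-5/2 - ½*(-11)) - 55)*(-8) = ((-5/2 + 11/2) - 55)*(-8) = (3 - 55)*(-8) = -52*(-8) = 416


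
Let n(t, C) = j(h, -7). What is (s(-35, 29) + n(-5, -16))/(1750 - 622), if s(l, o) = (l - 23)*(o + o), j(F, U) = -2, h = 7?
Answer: -561/188 ≈ -2.9840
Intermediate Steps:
s(l, o) = 2*o*(-23 + l) (s(l, o) = (-23 + l)*(2*o) = 2*o*(-23 + l))
n(t, C) = -2
(s(-35, 29) + n(-5, -16))/(1750 - 622) = (2*29*(-23 - 35) - 2)/(1750 - 622) = (2*29*(-58) - 2)/1128 = (-3364 - 2)*(1/1128) = -3366*1/1128 = -561/188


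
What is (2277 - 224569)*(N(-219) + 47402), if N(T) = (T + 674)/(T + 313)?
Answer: -495293584478/47 ≈ -1.0538e+10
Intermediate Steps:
N(T) = (674 + T)/(313 + T)
(2277 - 224569)*(N(-219) + 47402) = (2277 - 224569)*((674 - 219)/(313 - 219) + 47402) = -222292*(455/94 + 47402) = -222292*4456243/94 = -495293584478/47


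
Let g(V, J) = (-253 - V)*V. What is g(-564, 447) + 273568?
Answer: 98164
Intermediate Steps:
g(V, J) = V*(-253 - V)
g(-564, 447) + 273568 = -1*(-564)*(253 - 564) + 273568 = -1*(-564)*(-311) + 273568 = -175404 + 273568 = 98164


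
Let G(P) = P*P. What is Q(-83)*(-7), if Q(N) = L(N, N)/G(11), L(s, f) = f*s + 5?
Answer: -48258/121 ≈ -398.83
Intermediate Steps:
L(s, f) = 5 + f*s
G(P) = P**2
Q(N) = 5/121 + N**2/121 (Q(N) = (5 + N*N)/(11**2) = (5 + N**2)/121 = (5 + N**2)*(1/121) = 5/121 + N**2/121)
Q(-83)*(-7) = (5/121 + (1/121)*(-83)**2)*(-7) = (5/121 + (1/121)*6889)*(-7) = (5/121 + 6889/121)*(-7) = (6894/121)*(-7) = -48258/121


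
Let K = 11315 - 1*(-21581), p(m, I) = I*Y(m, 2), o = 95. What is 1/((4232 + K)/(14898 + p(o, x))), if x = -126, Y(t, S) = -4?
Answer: 151/364 ≈ 0.41483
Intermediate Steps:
p(m, I) = -4*I (p(m, I) = I*(-4) = -4*I)
K = 32896 (K = 11315 + 21581 = 32896)
1/((4232 + K)/(14898 + p(o, x))) = 1/((4232 + 32896)/(14898 - 4*(-126))) = 1/(37128/(14898 + 504)) = 1/(37128/15402) = 1/(37128*(1/15402)) = 1/(364/151) = 151/364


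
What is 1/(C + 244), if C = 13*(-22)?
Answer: -1/42 ≈ -0.023810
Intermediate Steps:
C = -286
1/(C + 244) = 1/(-286 + 244) = 1/(-42) = -1/42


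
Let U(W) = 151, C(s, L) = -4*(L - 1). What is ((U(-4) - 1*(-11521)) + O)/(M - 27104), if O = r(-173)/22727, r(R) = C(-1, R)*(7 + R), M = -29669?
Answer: -265154008/1290279971 ≈ -0.20550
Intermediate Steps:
C(s, L) = 4 - 4*L (C(s, L) = -4*(-1 + L) = 4 - 4*L)
r(R) = (4 - 4*R)*(7 + R)
O = -115536/22727 (O = -4*(-1 - 173)*(7 - 173)/22727 = -4*(-174)*(-166)*(1/22727) = -115536*1/22727 = -115536/22727 ≈ -5.0836)
((U(-4) - 1*(-11521)) + O)/(M - 27104) = ((151 - 1*(-11521)) - 115536/22727)/(-29669 - 27104) = ((151 + 11521) - 115536/22727)/(-56773) = (11672 - 115536/22727)*(-1/56773) = (265154008/22727)*(-1/56773) = -265154008/1290279971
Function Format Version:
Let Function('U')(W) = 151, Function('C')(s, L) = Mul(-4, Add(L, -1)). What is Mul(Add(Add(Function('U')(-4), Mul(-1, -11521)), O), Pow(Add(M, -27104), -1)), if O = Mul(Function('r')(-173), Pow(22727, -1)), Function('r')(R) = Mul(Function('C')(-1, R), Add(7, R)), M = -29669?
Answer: Rational(-265154008, 1290279971) ≈ -0.20550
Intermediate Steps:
Function('C')(s, L) = Add(4, Mul(-4, L)) (Function('C')(s, L) = Mul(-4, Add(-1, L)) = Add(4, Mul(-4, L)))
Function('r')(R) = Mul(Add(4, Mul(-4, R)), Add(7, R))
O = Rational(-115536, 22727) (O = Mul(Mul(-4, Add(-1, -173), Add(7, -173)), Pow(22727, -1)) = Mul(Mul(-4, -174, -166), Rational(1, 22727)) = Mul(-115536, Rational(1, 22727)) = Rational(-115536, 22727) ≈ -5.0836)
Mul(Add(Add(Function('U')(-4), Mul(-1, -11521)), O), Pow(Add(M, -27104), -1)) = Mul(Add(Add(151, Mul(-1, -11521)), Rational(-115536, 22727)), Pow(Add(-29669, -27104), -1)) = Mul(Add(Add(151, 11521), Rational(-115536, 22727)), Pow(-56773, -1)) = Mul(Add(11672, Rational(-115536, 22727)), Rational(-1, 56773)) = Mul(Rational(265154008, 22727), Rational(-1, 56773)) = Rational(-265154008, 1290279971)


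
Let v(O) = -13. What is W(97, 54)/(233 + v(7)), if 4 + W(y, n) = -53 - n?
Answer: -111/220 ≈ -0.50455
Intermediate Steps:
W(y, n) = -57 - n (W(y, n) = -4 + (-53 - n) = -57 - n)
W(97, 54)/(233 + v(7)) = (-57 - 1*54)/(233 - 13) = (-57 - 54)/220 = (1/220)*(-111) = -111/220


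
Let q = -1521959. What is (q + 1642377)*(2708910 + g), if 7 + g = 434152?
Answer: 378480396990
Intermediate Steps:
g = 434145 (g = -7 + 434152 = 434145)
(q + 1642377)*(2708910 + g) = (-1521959 + 1642377)*(2708910 + 434145) = 120418*3143055 = 378480396990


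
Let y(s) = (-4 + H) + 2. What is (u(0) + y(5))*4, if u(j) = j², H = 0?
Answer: -8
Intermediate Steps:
y(s) = -2 (y(s) = (-4 + 0) + 2 = -4 + 2 = -2)
(u(0) + y(5))*4 = (0² - 2)*4 = (0 - 2)*4 = -2*4 = -8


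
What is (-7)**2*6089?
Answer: 298361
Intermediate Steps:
(-7)**2*6089 = 49*6089 = 298361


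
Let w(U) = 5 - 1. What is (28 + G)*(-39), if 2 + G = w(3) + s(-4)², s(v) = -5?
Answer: -2145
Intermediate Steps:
w(U) = 4
G = 27 (G = -2 + (4 + (-5)²) = -2 + (4 + 25) = -2 + 29 = 27)
(28 + G)*(-39) = (28 + 27)*(-39) = 55*(-39) = -2145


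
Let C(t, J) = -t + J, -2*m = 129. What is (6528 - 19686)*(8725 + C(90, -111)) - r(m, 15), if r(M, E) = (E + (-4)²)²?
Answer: -112159753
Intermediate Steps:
m = -129/2 (m = -½*129 = -129/2 ≈ -64.500)
C(t, J) = J - t
r(M, E) = (16 + E)² (r(M, E) = (E + 16)² = (16 + E)²)
(6528 - 19686)*(8725 + C(90, -111)) - r(m, 15) = (6528 - 19686)*(8725 + (-111 - 1*90)) - (16 + 15)² = -13158*(8725 + (-111 - 90)) - 1*31² = -13158*(8725 - 201) - 1*961 = -13158*8524 - 961 = -112158792 - 961 = -112159753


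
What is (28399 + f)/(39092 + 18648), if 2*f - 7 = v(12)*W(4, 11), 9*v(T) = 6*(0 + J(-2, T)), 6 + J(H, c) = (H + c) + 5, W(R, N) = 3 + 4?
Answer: 56847/115480 ≈ 0.49227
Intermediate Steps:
W(R, N) = 7
J(H, c) = -1 + H + c (J(H, c) = -6 + ((H + c) + 5) = -6 + (5 + H + c) = -1 + H + c)
v(T) = -2 + 2*T/3 (v(T) = (6*(0 + (-1 - 2 + T)))/9 = (6*(0 + (-3 + T)))/9 = (6*(-3 + T))/9 = (-18 + 6*T)/9 = -2 + 2*T/3)
f = 49/2 (f = 7/2 + ((-2 + (⅔)*12)*7)/2 = 7/2 + ((-2 + 8)*7)/2 = 7/2 + (6*7)/2 = 7/2 + (½)*42 = 7/2 + 21 = 49/2 ≈ 24.500)
(28399 + f)/(39092 + 18648) = (28399 + 49/2)/(39092 + 18648) = (56847/2)/57740 = (56847/2)*(1/57740) = 56847/115480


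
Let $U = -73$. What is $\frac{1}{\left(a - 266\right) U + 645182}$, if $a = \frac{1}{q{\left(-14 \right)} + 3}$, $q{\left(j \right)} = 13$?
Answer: $\frac{16}{10633527} \approx 1.5047 \cdot 10^{-6}$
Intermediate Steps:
$a = \frac{1}{16}$ ($a = \frac{1}{13 + 3} = \frac{1}{16} \approx 0.0625$)
$\frac{1}{\left(a - 266\right) U + 645182} = \frac{1}{\left(\frac{1}{16} - 266\right) \left(-73\right) + 645182} = \frac{1}{\left(- \frac{4255}{16}\right) \left(-73\right) + 645182} = \frac{1}{\frac{310615}{16} + 645182} = \frac{1}{\frac{10633527}{16}} = \frac{16}{10633527}$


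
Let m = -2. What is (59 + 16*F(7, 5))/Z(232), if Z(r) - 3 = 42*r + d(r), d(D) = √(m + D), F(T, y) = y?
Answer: 1354833/95003779 - 139*√230/95003779 ≈ 0.014239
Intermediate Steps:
d(D) = √(-2 + D)
Z(r) = 3 + √(-2 + r) + 42*r (Z(r) = 3 + (42*r + √(-2 + r)) = 3 + (√(-2 + r) + 42*r) = 3 + √(-2 + r) + 42*r)
(59 + 16*F(7, 5))/Z(232) = (59 + 16*5)/(3 + √(-2 + 232) + 42*232) = (59 + 80)/(3 + √230 + 9744) = 139/(9747 + √230)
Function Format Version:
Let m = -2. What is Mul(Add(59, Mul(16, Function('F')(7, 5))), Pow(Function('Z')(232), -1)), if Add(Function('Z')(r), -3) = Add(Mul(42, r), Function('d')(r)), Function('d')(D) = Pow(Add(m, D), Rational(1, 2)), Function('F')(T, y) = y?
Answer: Add(Rational(1354833, 95003779), Mul(Rational(-139, 95003779), Pow(230, Rational(1, 2)))) ≈ 0.014239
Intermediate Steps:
Function('d')(D) = Pow(Add(-2, D), Rational(1, 2))
Function('Z')(r) = Add(3, Pow(Add(-2, r), Rational(1, 2)), Mul(42, r)) (Function('Z')(r) = Add(3, Add(Mul(42, r), Pow(Add(-2, r), Rational(1, 2)))) = Add(3, Add(Pow(Add(-2, r), Rational(1, 2)), Mul(42, r))) = Add(3, Pow(Add(-2, r), Rational(1, 2)), Mul(42, r)))
Mul(Add(59, Mul(16, Function('F')(7, 5))), Pow(Function('Z')(232), -1)) = Mul(Add(59, Mul(16, 5)), Pow(Add(3, Pow(Add(-2, 232), Rational(1, 2)), Mul(42, 232)), -1)) = Mul(Add(59, 80), Pow(Add(3, Pow(230, Rational(1, 2)), 9744), -1)) = Mul(139, Pow(Add(9747, Pow(230, Rational(1, 2))), -1))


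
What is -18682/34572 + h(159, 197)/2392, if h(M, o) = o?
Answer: -9469165/20674056 ≈ -0.45802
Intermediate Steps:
-18682/34572 + h(159, 197)/2392 = -18682/34572 + 197/2392 = -18682*1/34572 + 197*(1/2392) = -9341/17286 + 197/2392 = -9469165/20674056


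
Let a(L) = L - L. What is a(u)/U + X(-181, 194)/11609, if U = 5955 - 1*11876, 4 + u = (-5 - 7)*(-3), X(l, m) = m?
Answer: 194/11609 ≈ 0.016711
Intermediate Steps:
u = 32 (u = -4 + (-5 - 7)*(-3) = -4 - 12*(-3) = -4 + 36 = 32)
a(L) = 0
U = -5921 (U = 5955 - 11876 = -5921)
a(u)/U + X(-181, 194)/11609 = 0/(-5921) + 194/11609 = 0*(-1/5921) + 194*(1/11609) = 0 + 194/11609 = 194/11609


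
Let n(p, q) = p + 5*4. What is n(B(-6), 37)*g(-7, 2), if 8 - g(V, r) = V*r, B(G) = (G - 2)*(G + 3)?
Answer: 968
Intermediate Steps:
B(G) = (-2 + G)*(3 + G)
n(p, q) = 20 + p (n(p, q) = p + 20 = 20 + p)
g(V, r) = 8 - V*r
n(B(-6), 37)*g(-7, 2) = (20 + (-6 - 6 + (-6)²))*(8 - 1*(-7)*2) = (20 + (-6 - 6 + 36))*(8 + 14) = (20 + 24)*22 = 44*22 = 968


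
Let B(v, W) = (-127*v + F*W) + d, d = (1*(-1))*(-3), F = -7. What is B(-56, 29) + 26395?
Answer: 33307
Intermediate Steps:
d = 3 (d = -1*(-3) = 3)
B(v, W) = 3 - 127*v - 7*W (B(v, W) = (-127*v - 7*W) + 3 = 3 - 127*v - 7*W)
B(-56, 29) + 26395 = (3 - 127*(-56) - 7*29) + 26395 = (3 + 7112 - 203) + 26395 = 6912 + 26395 = 33307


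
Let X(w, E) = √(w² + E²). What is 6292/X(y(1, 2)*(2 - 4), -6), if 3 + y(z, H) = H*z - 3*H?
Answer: 1573*√58/29 ≈ 413.09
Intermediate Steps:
y(z, H) = -3 - 3*H + H*z (y(z, H) = -3 + (H*z - 3*H) = -3 + (-3*H + H*z) = -3 - 3*H + H*z)
X(w, E) = √(E² + w²)
6292/X(y(1, 2)*(2 - 4), -6) = 6292/(√((-6)² + ((-3 - 3*2 + 2*1)*(2 - 4))²)) = 6292/(√(36 + ((-3 - 6 + 2)*(-2))²)) = 6292/(√(36 + (-7*(-2))²)) = 6292/(√(36 + 14²)) = 6292/(√(36 + 196)) = 6292/(√232) = 6292/((2*√58)) = 6292*(√58/116) = 1573*√58/29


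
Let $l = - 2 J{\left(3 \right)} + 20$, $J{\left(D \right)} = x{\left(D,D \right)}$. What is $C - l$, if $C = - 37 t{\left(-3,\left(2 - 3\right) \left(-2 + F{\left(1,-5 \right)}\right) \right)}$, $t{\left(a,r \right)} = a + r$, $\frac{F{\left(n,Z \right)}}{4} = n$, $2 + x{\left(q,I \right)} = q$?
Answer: $167$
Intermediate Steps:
$x{\left(q,I \right)} = -2 + q$
$F{\left(n,Z \right)} = 4 n$
$J{\left(D \right)} = -2 + D$
$C = 185$ ($C = - 37 \left(-3 + \left(2 - 3\right) \left(-2 + 4 \cdot 1\right)\right) = - 37 \left(-3 - \left(-2 + 4\right)\right) = - 37 \left(-3 - 2\right) = \left(-37\right) \left(-5\right) = 185$)
$l = 18$ ($l = - 2 \left(-2 + 3\right) + 20 = \left(-2\right) 1 + 20 = -2 + 20 = 18$)
$C - l = 185 - 18 = 167$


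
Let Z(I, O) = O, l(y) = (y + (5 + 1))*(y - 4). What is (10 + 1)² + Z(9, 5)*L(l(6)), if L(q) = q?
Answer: 241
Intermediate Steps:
l(y) = (-4 + y)*(6 + y) (l(y) = (y + 6)*(-4 + y) = (6 + y)*(-4 + y) = (-4 + y)*(6 + y))
(10 + 1)² + Z(9, 5)*L(l(6)) = (10 + 1)² + 5*(-24 + 6² + 2*6) = 11² + 5*(-24 + 36 + 12) = 121 + 5*24 = 121 + 120 = 241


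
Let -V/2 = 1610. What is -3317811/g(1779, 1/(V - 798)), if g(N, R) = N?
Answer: -1105937/593 ≈ -1865.0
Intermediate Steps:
V = -3220 (V = -2*1610 = -3220)
-3317811/g(1779, 1/(V - 798)) = -3317811/1779 = -3317811*1/1779 = -1105937/593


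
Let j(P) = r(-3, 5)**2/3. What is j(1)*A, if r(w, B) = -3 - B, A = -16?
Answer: -1024/3 ≈ -341.33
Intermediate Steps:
j(P) = 64/3 (j(P) = (-3 - 1*5)**2/3 = (-3 - 5)**2*(1/3) = (-8)**2*(1/3) = 64*(1/3) = 64/3)
j(1)*A = (64/3)*(-16) = -1024/3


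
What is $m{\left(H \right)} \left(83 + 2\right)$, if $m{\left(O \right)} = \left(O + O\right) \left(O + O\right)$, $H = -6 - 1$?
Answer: $16660$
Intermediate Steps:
$H = -7$
$m{\left(O \right)} = 4 O^{2}$ ($m{\left(O \right)} = 2 O 2 O = 4 O^{2}$)
$m{\left(H \right)} \left(83 + 2\right) = 4 \left(-7\right)^{2} \left(83 + 2\right) = 4 \cdot 49 \cdot 85 = 196 \cdot 85 = 16660$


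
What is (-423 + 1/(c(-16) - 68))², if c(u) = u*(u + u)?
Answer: 35272971721/197136 ≈ 1.7893e+5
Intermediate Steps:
c(u) = 2*u² (c(u) = u*(2*u) = 2*u²)
(-423 + 1/(c(-16) - 68))² = (-423 + 1/(2*(-16)² - 68))² = (-423 + 1/(2*256 - 68))² = (-423 + 1/(512 - 68))² = (-423 + 1/444)² = (-187811/444)² = 35272971721/197136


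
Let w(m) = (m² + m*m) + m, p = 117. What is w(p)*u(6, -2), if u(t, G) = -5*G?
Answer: 274950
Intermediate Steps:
w(m) = m + 2*m² (w(m) = (m² + m²) + m = 2*m² + m = m + 2*m²)
w(p)*u(6, -2) = (117*(1 + 2*117))*(-5*(-2)) = (117*(1 + 234))*10 = (117*235)*10 = 27495*10 = 274950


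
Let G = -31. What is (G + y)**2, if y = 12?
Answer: 361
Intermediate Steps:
(G + y)**2 = (-31 + 12)**2 = (-19)**2 = 361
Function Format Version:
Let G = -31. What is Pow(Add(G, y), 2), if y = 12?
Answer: 361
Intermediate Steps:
Pow(Add(G, y), 2) = Pow(Add(-31, 12), 2) = Pow(-19, 2) = 361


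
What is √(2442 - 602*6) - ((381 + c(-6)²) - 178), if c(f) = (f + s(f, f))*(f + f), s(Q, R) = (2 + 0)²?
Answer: -779 + 3*I*√130 ≈ -779.0 + 34.205*I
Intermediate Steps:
s(Q, R) = 4 (s(Q, R) = 2² = 4)
c(f) = 2*f*(4 + f) (c(f) = (f + 4)*(f + f) = (4 + f)*(2*f) = 2*f*(4 + f))
√(2442 - 602*6) - ((381 + c(-6)²) - 178) = √(2442 - 602*6) - ((381 + (2*(-6)*(4 - 6))²) - 178) = √(2442 - 3612) - ((381 + (2*(-6)*(-2))²) - 178) = √(-1170) - ((381 + 24²) - 178) = 3*I*√130 - ((381 + 576) - 178) = 3*I*√130 - (957 - 178) = 3*I*√130 - 1*779 = 3*I*√130 - 779 = -779 + 3*I*√130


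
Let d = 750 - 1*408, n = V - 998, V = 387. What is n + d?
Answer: -269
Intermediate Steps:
n = -611 (n = 387 - 998 = -611)
d = 342 (d = 750 - 408 = 342)
n + d = -611 + 342 = -269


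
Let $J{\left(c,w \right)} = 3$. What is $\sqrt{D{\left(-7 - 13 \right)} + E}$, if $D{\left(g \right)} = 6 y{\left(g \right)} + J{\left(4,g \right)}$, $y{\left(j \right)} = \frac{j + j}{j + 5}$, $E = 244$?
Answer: $\sqrt{263} \approx 16.217$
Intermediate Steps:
$y{\left(j \right)} = \frac{2 j}{5 + j}$
$D{\left(g \right)} = 3 + \frac{12 g}{5 + g}$ ($D{\left(g \right)} = 6 \frac{2 g}{5 + g} + 3 = \frac{12 g}{5 + g} + 3 = 3 + \frac{12 g}{5 + g}$)
$\sqrt{D{\left(-7 - 13 \right)} + E} = \sqrt{\frac{15 \left(1 - 20\right)}{5 - 20} + 244} = \sqrt{15 \frac{1}{-15} \left(-19\right) + 244} = \sqrt{15 \left(- \frac{1}{15}\right) \left(-19\right) + 244} = \sqrt{19 + 244} = \sqrt{263}$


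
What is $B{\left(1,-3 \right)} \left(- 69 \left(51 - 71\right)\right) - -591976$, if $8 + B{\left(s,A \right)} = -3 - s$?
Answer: $575416$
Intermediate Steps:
$B{\left(s,A \right)} = -11 - s$ ($B{\left(s,A \right)} = -8 - \left(3 + s\right) = -11 - s$)
$B{\left(1,-3 \right)} \left(- 69 \left(51 - 71\right)\right) - -591976 = \left(-11 - 1\right) \left(- 69 \left(51 - 71\right)\right) - -591976 = \left(-11 - 1\right) \left(\left(-69\right) \left(-20\right)\right) + 591976 = \left(-12\right) 1380 + 591976 = -16560 + 591976 = 575416$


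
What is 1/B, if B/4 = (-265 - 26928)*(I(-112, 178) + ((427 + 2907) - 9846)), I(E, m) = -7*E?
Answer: 1/623046016 ≈ 1.6050e-9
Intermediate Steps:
B = 623046016 (B = 4*((-265 - 26928)*(-7*(-112) + ((427 + 2907) - 9846))) = 4*(-27193*(784 + (3334 - 9846))) = 4*(-27193*(784 - 6512)) = 4*(-27193*(-5728)) = 4*155761504 = 623046016)
1/B = 1/623046016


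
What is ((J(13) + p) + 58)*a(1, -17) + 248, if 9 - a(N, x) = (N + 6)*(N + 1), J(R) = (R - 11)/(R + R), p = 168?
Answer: -11471/13 ≈ -882.38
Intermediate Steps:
J(R) = (-11 + R)/(2*R) (J(R) = (-11 + R)/((2*R)) = (-11 + R)*(1/(2*R)) = (-11 + R)/(2*R))
a(N, x) = 9 - (1 + N)*(6 + N) (a(N, x) = 9 - (N + 6)*(N + 1) = 9 - (6 + N)*(1 + N) = 9 - (1 + N)*(6 + N))
((J(13) + p) + 58)*a(1, -17) + 248 = (((½)*(-11 + 13)/13 + 168) + 58)*(3 - 1*1² - 7*1) + 248 = (((½)*(1/13)*2 + 168) + 58)*(3 - 1*1 - 7) + 248 = ((1/13 + 168) + 58)*(3 - 1 - 7) + 248 = (2185/13 + 58)*(-5) + 248 = (2939/13)*(-5) + 248 = -14695/13 + 248 = -11471/13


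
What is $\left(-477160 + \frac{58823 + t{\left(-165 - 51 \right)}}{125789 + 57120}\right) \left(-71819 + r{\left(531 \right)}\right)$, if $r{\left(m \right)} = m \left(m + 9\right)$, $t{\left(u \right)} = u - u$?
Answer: $- \frac{18757617050485257}{182909} \approx -1.0255 \cdot 10^{11}$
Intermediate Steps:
$t{\left(u \right)} = 0$
$r{\left(m \right)} = m \left(9 + m\right)$
$\left(-477160 + \frac{58823 + t{\left(-165 - 51 \right)}}{125789 + 57120}\right) \left(-71819 + r{\left(531 \right)}\right) = \left(-477160 + \frac{58823 + 0}{125789 + 57120}\right) \left(-71819 + 531 \left(9 + 531\right)\right) = \left(-477160 + \frac{58823}{182909}\right) \left(-71819 + 531 \cdot 540\right) = \left(-477160 + 58823 \cdot \frac{1}{182909}\right) \left(-71819 + 286740\right) = \left(-477160 + \frac{58823}{182909}\right) 214921 = \left(- \frac{87276799617}{182909}\right) 214921 = - \frac{18757617050485257}{182909}$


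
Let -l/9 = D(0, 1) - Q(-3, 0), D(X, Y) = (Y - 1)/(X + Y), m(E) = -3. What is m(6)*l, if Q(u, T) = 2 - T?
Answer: -54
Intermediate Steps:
D(X, Y) = (-1 + Y)/(X + Y)
l = 18 (l = -9*((-1 + 1)/(0 + 1) - (2 - 1*0)) = -9*(0/1 - (2 + 0)) = -9*(1*0 - 1*2) = -9*(0 - 2) = -9*(-2) = 18)
m(6)*l = -3*18 = -54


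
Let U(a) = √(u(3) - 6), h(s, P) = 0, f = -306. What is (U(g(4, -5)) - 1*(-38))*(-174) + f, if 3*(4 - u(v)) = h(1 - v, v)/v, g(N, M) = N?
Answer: -6918 - 174*I*√2 ≈ -6918.0 - 246.07*I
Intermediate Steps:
u(v) = 4 (u(v) = 4 - 0/v = 4 - ⅓*0 = 4 + 0 = 4)
U(a) = I*√2 (U(a) = √(4 - 6) = √(-2) = I*√2)
(U(g(4, -5)) - 1*(-38))*(-174) + f = (I*√2 - 1*(-38))*(-174) - 306 = (I*√2 + 38)*(-174) - 306 = (38 + I*√2)*(-174) - 306 = (-6612 - 174*I*√2) - 306 = -6918 - 174*I*√2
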